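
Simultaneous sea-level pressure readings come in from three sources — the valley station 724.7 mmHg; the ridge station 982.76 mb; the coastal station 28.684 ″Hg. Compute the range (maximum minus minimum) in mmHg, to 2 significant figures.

12 mmHg

the ridge station: 982.76 mb = 737.13 mmHg.
the coastal station: 28.684 inHg = 728.57 mmHg.
Spread: 737.13 − 724.70 = 12 mmHg.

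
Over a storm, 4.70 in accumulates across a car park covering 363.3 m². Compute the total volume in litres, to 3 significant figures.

Depth: 4.70 in × 25.4 = 119.38 mm.
1 mm over 1 m² is 1 L, so volume = 119.38 × 363.3 = 43370.754 L ≈ 43400 L.

43400 litres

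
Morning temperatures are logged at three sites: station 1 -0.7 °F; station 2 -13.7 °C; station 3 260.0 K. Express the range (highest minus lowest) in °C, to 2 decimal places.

station 1: -0.7 °F = -18.167 °C.
station 3: 260.0 K = -13.150 °C.
Spread: (-13.150) − (-18.167) = 5.017 °C.

5.02 °C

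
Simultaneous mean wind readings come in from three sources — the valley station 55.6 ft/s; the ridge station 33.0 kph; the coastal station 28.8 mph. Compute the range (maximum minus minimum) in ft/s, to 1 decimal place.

the ridge station: 33.0 km/h = 30.074 ft/s.
the coastal station: 28.8 mph = 42.240 ft/s.
Spread: 55.600 − 30.074 = 25.5 ft/s.

25.5 ft/s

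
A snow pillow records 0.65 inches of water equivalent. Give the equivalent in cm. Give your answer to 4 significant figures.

1 in = 2.54 cm, so 0.65 × 2.54 = 1.651 cm.

1.651 cm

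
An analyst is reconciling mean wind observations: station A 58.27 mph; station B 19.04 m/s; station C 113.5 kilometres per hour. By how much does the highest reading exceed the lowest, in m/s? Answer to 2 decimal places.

12.49 m/s

station A: 58.27 mph = 26.0490 m/s.
station C: 113.5 km/h = 31.5278 m/s.
Spread: 31.5278 − 19.0400 = 12.49 m/s.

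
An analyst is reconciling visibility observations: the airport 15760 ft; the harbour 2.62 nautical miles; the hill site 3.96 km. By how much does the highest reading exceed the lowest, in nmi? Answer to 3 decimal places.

0.482 nmi

the airport: 15760 ft = 2.59376 nmi.
the hill site: 3.96 km = 2.13823 nmi.
Spread: 2.62000 − 2.13823 = 0.482 nmi.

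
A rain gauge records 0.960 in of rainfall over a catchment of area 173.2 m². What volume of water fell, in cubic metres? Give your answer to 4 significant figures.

4.223 cubic metres

Depth: 0.960 in × 25.4 = 24.384 mm.
1 mm over 1 m² is 1 L, so volume = 24.384 × 173.2 = 4223.3088 L = 4.223 m³.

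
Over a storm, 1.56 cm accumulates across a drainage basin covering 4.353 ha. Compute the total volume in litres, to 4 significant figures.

Depth: 1.56 cm × 10 = 15.6 mm.
Area: 4.353 ha = 43530 m².
1 mm over 1 m² is 1 L, so volume = 15.6 × 43530 = 679068 L ≈ 679100 L.

679100 litres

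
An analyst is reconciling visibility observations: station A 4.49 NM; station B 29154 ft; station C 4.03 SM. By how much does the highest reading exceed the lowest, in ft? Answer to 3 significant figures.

7880 ft

station A: 4.49 nmi = 27281.76 ft.
station C: 4.03 SM = 21278.40 ft.
Spread: 29154.00 − 21278.40 = 7880 ft.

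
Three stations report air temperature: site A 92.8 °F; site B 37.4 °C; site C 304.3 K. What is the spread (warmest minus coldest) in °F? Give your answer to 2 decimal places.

11.25 °F

site A: 92.8 °F = 33.778 °C.
site C: 304.3 K = 31.150 °C.
Spread: 37.400 − 31.150 = 6.250 °C = 11.25 °F.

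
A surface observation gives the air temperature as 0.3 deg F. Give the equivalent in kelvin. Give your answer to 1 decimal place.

255.5 K

First to °C: -17.61 °C.
Then to K: 255.5 K.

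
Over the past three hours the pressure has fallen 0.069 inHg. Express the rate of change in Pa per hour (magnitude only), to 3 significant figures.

77.9 Pa per hour

0.069 inHg / 3 h × 3386.39 Pa/inHg = 77.9 Pa/h.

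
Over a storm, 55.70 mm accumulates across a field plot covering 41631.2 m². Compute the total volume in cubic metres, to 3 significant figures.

2320 cubic metres

1 mm over 1 m² is 1 L, so volume = 55.7 × 41631.2 = 2318857.8 L = 2320 m³.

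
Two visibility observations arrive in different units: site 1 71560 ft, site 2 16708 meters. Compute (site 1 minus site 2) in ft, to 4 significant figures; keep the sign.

site 2: 16708 m = 54816.27 ft.
Difference: 71560.00 − 54816.27 = 16740 ft.

16740 ft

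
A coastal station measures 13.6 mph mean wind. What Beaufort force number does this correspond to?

Beaufort force 4

13.6 mph = 6.1 m/s, which is Beaufort 4 (moderate breeze, 5.5–7.9 m/s).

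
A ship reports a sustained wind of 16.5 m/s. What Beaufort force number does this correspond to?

Beaufort force 7

16.5 m/s lies in the Beaufort 7 band (near gale, 13.9–17.1 m/s).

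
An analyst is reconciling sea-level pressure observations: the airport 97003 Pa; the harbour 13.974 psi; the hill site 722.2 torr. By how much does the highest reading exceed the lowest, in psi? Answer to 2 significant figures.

0.10 psi

the airport: 97003 Pa = 14.0691 psi.
the hill site: 722.2 mmHg = 13.9650 psi.
Spread: 14.0691 − 13.9650 = 0.10 psi.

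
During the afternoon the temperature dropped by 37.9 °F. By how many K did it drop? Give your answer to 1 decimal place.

A change of 1 °C equals a change of 1.8 °F: ΔK = 37.9 × 0.5556 = 21.1 K.

21.1 K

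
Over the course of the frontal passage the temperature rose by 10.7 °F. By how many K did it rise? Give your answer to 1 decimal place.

Converting a difference, only the 9/5 scale factor applies: ΔK = 10.7 × 0.5556 = 5.9 K.

5.9 K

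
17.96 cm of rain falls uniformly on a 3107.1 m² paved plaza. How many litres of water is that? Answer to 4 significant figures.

558000 litres

Depth: 17.96 cm × 10 = 179.6 mm.
1 mm over 1 m² is 1 L, so volume = 179.6 × 3107.1 = 558035.16 L ≈ 558000 L.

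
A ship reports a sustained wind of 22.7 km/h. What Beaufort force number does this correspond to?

Beaufort force 4

22.7 km/h = 6.3 m/s, which is Beaufort 4 (moderate breeze, 5.5–7.9 m/s).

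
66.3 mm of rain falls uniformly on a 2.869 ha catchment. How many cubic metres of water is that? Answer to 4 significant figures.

1902 cubic metres

Area: 2.869 ha = 28690 m².
1 mm over 1 m² is 1 L, so volume = 66.3 × 28690 = 1902147 L = 1902 m³.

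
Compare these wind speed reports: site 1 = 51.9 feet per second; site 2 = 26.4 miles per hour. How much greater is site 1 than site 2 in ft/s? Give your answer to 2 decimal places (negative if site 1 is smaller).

site 2: 26.4 mph = 38.7200 ft/s.
Difference: 51.9000 − 38.7200 = 13.18 ft/s.

13.18 ft/s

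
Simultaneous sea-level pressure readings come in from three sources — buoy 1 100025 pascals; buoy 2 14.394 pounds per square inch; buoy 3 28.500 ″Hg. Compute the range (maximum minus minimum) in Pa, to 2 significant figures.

buoy 2: 14.394 psi = 99243.14 Pa.
buoy 3: 28.500 inHg = 96512.09 Pa.
Spread: 100025.00 − 96512.09 = 3500 Pa.

3500 Pa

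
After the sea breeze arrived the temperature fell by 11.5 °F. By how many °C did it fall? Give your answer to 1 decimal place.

A change of 1 °C equals a change of 1.8 °F: Δ°C = 11.5 × 0.5556 = 6.4 °C.

6.4 °C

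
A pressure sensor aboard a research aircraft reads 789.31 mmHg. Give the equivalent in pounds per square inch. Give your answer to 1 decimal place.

15.3 psi

1 mmHg = 0.0193368 psi, so 789.31 × 0.0193368 = 15.3 psi.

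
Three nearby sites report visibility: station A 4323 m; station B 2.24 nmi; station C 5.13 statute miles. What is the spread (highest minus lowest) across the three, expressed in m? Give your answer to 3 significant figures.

station B: 2.24 nmi = 4148.48 m.
station C: 5.13 SM = 8255.93 m.
Spread: 8255.93 − 4148.48 = 4110 m.

4110 m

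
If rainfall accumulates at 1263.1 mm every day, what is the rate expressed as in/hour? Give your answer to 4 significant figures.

2.072 in/hour

1263.1 mm/day × 0.0393701 in/mm × 0.0416667 day/hour = 2.072 in/hour.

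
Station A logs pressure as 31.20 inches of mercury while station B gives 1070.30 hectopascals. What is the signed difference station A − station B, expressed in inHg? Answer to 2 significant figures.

-0.41 inHg

station B: 1070.30 hPa = 31.6059 inHg.
Difference: 31.2000 − 31.6059 = -0.41 inHg.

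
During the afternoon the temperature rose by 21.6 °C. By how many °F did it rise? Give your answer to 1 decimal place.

Converting a difference, only the 9/5 scale factor applies: Δ°F = 21.6 × 1.8 = 38.9 °F.

38.9 °F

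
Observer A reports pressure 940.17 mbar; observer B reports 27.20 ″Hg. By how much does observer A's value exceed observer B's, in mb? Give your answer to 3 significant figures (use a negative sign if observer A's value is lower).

observer B: 27.20 inHg = 921.098 mb.
Difference: 940.170 − 921.098 = 19.1 mb.

19.1 mb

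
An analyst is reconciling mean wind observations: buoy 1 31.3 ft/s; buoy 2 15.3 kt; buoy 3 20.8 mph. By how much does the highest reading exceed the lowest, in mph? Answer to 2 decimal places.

buoy 1: 31.3 ft/s = 21.3409 mph.
buoy 2: 15.3 kt = 17.6069 mph.
Spread: 21.3409 − 17.6069 = 3.73 mph.

3.73 mph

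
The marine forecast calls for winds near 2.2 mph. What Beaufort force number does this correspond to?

2.2 mph = 1.0 m/s, which is Beaufort 1 (light air, 0.3–1.5 m/s).

Beaufort force 1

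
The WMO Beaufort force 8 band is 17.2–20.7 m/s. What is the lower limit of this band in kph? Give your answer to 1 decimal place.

17.2–20.7 m/s × 3.6 = 61.9–74.5 km/h.

61.9 km/h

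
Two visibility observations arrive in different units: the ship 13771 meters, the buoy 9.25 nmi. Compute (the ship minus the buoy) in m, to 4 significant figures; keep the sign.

the buoy: 9.25 nmi = 17131.00 m.
Difference: 13771.00 − 17131.00 = -3360 m.

-3360 m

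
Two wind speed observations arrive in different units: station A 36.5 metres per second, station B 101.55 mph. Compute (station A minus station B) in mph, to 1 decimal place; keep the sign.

-19.9 mph

station A: 36.5 m/s = 81.648 mph.
Difference: 81.648 − 101.550 = -19.9 mph.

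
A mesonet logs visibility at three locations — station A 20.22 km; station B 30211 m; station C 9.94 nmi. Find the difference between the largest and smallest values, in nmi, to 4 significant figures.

6.373 nmi

station A: 20.22 km = 10.91793 nmi.
station B: 30211 m = 16.31263 nmi.
Spread: 16.31263 − 9.94000 = 6.373 nmi.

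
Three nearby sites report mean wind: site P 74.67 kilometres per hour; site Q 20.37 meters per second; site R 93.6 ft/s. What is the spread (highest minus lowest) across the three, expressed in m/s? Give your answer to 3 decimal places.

site P: 74.67 km/h = 20.74167 m/s.
site R: 93.6 ft/s = 28.52928 m/s.
Spread: 28.52928 − 20.37000 = 8.159 m/s.

8.159 m/s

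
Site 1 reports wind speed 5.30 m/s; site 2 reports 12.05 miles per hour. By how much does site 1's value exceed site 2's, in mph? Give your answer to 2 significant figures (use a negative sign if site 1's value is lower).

site 1: 5.30 m/s = 11.8558 mph.
Difference: 11.8558 − 12.0500 = -0.19 mph.

-0.19 mph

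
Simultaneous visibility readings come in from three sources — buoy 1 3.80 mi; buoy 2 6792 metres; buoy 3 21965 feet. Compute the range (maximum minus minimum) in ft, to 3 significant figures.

buoy 1: 3.80 SM = 20064.00 ft.
buoy 2: 6792 m = 22283.46 ft.
Spread: 22283.46 − 20064.00 = 2220 ft.

2220 ft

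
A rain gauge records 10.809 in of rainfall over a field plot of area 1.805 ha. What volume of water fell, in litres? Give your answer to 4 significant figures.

Depth: 10.809 in × 25.4 = 274.5486 mm.
Area: 1.805 ha = 18050 m².
1 mm over 1 m² is 1 L, so volume = 274.5486 × 18050 = 4955602.2 L ≈ 4956000 L.

4956000 litres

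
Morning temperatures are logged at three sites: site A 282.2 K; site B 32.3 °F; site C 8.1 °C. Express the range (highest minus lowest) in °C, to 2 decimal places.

8.88 °C

site A: 282.2 K = 9.050 °C.
site B: 32.3 °F = 0.167 °C.
Spread: 9.050 − 0.167 = 8.883 °C.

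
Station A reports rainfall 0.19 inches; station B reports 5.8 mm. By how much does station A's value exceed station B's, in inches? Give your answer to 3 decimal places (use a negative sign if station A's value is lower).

station B: 5.8 mm = 0.22835 in.
Difference: 0.19000 − 0.22835 = -0.038 in.

-0.038 in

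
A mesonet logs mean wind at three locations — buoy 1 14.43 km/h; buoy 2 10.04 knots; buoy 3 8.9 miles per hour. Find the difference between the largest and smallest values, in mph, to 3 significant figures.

buoy 1: 14.43 km/h = 8.9664 mph.
buoy 2: 10.04 kt = 11.5538 mph.
Spread: 11.5538 − 8.9000 = 2.65 mph.

2.65 mph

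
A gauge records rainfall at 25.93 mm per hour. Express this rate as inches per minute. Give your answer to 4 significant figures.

25.93 mm/hour × 0.0393701 in/mm × 0.0166667 hour/minute = 0.01701 in/minute.

0.01701 in/minute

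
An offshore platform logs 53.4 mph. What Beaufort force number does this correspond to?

53.4 mph = 23.9 m/s, which is Beaufort 9 (strong gale, 20.8–24.4 m/s).

Beaufort force 9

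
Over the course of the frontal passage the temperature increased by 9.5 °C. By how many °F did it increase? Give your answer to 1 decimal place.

A change of 1 °C equals a change of 1.8 °F: Δ°F = 9.5 × 1.8 = 17.1 °F.

17.1 °F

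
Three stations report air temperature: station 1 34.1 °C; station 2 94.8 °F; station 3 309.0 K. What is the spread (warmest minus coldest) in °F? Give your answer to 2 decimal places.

station 2: 94.8 °F = 34.889 °C.
station 3: 309.0 K = 35.850 °C.
Spread: 35.850 − 34.100 = 1.750 °C = 3.15 °F.

3.15 °F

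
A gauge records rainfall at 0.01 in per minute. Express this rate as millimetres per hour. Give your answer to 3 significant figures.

15.2 mm/hour

0.01 in/minute × 25.4 mm/in × 60 minute/hour = 15.2 mm/hour.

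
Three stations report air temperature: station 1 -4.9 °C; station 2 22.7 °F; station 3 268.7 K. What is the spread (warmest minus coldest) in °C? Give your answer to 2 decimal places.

station 2: 22.7 °F = -5.167 °C.
station 3: 268.7 K = -4.450 °C.
Spread: (-4.450) − (-5.167) = 0.717 °C.

0.72 °C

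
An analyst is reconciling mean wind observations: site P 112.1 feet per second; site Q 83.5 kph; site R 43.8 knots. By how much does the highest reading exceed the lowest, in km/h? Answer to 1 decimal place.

41.9 km/h

site P: 112.1 ft/s = 123.005 km/h.
site R: 43.8 kt = 81.118 km/h.
Spread: 123.005 − 81.118 = 41.9 km/h.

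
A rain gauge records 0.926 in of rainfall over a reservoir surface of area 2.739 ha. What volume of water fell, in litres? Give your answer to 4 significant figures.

Depth: 0.926 in × 25.4 = 23.5204 mm.
Area: 2.739 ha = 27390 m².
1 mm over 1 m² is 1 L, so volume = 23.5204 × 27390 = 644223.76 L ≈ 644200 L.

644200 litres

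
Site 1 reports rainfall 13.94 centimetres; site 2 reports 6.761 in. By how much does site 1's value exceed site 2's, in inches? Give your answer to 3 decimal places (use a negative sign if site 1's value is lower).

site 1: 13.94 cm = 5.48819 in.
Difference: 5.48819 − 6.76100 = -1.273 in.

-1.273 in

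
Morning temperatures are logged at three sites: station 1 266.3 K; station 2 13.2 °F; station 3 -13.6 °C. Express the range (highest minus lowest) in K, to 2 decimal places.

6.75 K

station 1: 266.3 K = -6.850 °C.
station 2: 13.2 °F = -10.444 °C.
Spread: (-6.850) − (-13.600) = 6.750 °C.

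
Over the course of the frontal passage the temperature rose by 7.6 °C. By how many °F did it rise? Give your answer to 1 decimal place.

Converting a difference, only the 9/5 scale factor applies: Δ°F = 7.6 × 1.8 = 13.7 °F.

13.7 °F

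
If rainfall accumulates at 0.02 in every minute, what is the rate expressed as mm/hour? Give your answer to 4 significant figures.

30.48 mm/hour

0.02 in/minute × 25.4 mm/in × 60 minute/hour = 30.48 mm/hour.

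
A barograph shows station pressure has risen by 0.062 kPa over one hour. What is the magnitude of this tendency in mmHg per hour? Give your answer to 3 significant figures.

0.465 mmHg per hour

0.062 kPa / 1 h × 7.50062 mmHg/kPa = 0.465 mmHg/h.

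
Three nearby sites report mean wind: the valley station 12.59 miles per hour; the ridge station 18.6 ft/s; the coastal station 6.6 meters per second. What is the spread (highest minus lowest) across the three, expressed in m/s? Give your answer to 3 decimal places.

the valley station: 12.59 mph = 5.62823 m/s.
the ridge station: 18.6 ft/s = 5.66928 m/s.
Spread: 6.60000 − 5.62823 = 0.972 m/s.

0.972 m/s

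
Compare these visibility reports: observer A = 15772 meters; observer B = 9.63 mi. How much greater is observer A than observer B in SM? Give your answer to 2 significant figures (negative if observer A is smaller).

observer A: 15772 m = 9.8003 SM.
Difference: 9.8003 − 9.6300 = 0.17 SM.

0.17 SM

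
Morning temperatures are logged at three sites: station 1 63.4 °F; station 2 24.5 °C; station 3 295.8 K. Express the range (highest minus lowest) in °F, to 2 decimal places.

station 1: 63.4 °F = 17.444 °C.
station 3: 295.8 K = 22.650 °C.
Spread: 24.500 − 17.444 = 7.056 °C = 12.70 °F.

12.70 °F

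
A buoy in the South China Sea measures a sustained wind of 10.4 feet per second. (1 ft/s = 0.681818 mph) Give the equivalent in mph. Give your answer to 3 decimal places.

7.091 mph

1 ft/s = 0.681818 mph, so 10.4 × 0.681818 = 7.091 mph.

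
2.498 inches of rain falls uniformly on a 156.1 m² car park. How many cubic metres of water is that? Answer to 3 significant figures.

9.90 cubic metres

Depth: 2.498 in × 25.4 = 63.4492 mm.
1 mm over 1 m² is 1 L, so volume = 63.4492 × 156.1 = 9904.4201 L = 9.90 m³.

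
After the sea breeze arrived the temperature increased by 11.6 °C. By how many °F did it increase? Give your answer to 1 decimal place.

20.9 °F

For a temperature change the 32° offset cancels: Δ°F = 11.6 × 1.8 = 20.9 °F.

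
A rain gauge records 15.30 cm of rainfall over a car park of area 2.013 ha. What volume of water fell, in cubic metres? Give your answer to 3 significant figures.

3080 cubic metres

Depth: 15.30 cm × 10 = 153 mm.
Area: 2.013 ha = 20130 m².
1 mm over 1 m² is 1 L, so volume = 153 × 20130 = 3079890 L = 3080 m³.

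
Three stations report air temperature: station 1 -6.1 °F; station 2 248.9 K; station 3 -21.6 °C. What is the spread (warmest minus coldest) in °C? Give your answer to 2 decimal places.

station 1: -6.1 °F = -21.167 °C.
station 2: 248.9 K = -24.250 °C.
Spread: (-21.167) − (-24.250) = 3.083 °C.

3.08 °C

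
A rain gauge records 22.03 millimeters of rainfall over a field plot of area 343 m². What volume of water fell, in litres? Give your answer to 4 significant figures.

1 mm over 1 m² is 1 L, so volume = 22.03 × 343 = 7556.29 L ≈ 7556 L.

7556 litres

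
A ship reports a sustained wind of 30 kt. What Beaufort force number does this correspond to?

Beaufort force 7

30 kt lies in the Beaufort 7 band (near gale, 28–33 kt).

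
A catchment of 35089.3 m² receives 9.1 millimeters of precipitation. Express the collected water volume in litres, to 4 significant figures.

1 mm over 1 m² is 1 L, so volume = 9.1 × 35089.3 = 319312.63 L ≈ 319300 L.

319300 litres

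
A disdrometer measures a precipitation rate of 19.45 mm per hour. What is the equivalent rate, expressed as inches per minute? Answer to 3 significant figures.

19.45 mm/hour × 0.0393701 in/mm × 0.0166667 hour/minute = 0.0128 in/minute.

0.0128 in/minute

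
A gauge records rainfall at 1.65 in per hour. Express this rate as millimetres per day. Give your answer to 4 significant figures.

1006 mm/day

1.65 in/hour × 25.4 mm/in × 24 hour/day = 1006 mm/day.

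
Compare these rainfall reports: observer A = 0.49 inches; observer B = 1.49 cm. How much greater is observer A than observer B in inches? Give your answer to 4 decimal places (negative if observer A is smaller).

-0.0966 in

observer B: 1.49 cm = 0.586614 in.
Difference: 0.490000 − 0.586614 = -0.0966 in.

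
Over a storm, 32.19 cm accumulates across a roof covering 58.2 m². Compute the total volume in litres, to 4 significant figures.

Depth: 32.19 cm × 10 = 321.9 mm.
1 mm over 1 m² is 1 L, so volume = 321.9 × 58.2 = 18734.58 L ≈ 18730 L.

18730 litres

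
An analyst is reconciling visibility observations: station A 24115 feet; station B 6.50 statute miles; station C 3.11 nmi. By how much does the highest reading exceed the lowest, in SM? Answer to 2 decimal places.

2.92 SM

station A: 24115 ft = 4.5672 SM.
station C: 3.11 nmi = 3.5789 SM.
Spread: 6.5000 − 3.5789 = 2.92 SM.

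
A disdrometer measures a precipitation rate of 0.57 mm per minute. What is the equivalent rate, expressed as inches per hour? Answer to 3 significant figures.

0.57 mm/minute × 0.0393701 in/mm × 60 minute/hour = 1.35 in/hour.

1.35 in/hour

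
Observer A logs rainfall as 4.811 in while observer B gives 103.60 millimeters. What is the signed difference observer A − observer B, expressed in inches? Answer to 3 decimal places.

0.732 in

observer B: 103.60 mm = 4.07874 in.
Difference: 4.81100 − 4.07874 = 0.732 in.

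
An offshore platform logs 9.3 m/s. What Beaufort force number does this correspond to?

9.3 m/s lies in the Beaufort 5 band (fresh breeze, 8.0–10.7 m/s).

Beaufort force 5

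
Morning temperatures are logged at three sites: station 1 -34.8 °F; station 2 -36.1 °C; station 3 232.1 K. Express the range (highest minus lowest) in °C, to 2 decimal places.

4.95 °C

station 1: -34.8 °F = -37.111 °C.
station 3: 232.1 K = -41.050 °C.
Spread: (-36.100) − (-41.050) = 4.950 °C.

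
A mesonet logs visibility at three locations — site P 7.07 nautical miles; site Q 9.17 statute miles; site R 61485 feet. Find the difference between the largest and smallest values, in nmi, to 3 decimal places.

site Q: 9.17 SM = 7.96851 nmi.
site R: 61485 ft = 10.11913 nmi.
Spread: 10.11913 − 7.07000 = 3.049 nmi.

3.049 nmi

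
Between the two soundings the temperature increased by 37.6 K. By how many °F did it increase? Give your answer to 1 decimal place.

For a temperature change the 32° offset cancels: Δ°F = 37.6 × 1.8 = 67.7 °F.

67.7 °F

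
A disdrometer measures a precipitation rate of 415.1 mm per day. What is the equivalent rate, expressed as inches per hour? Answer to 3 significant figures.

415.1 mm/day × 0.0393701 in/mm × 0.0416667 day/hour = 0.681 in/hour.

0.681 in/hour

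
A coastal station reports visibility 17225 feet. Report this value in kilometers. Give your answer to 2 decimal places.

1 ft = 0.0003048 km, so 17225 × 0.0003048 = 5.25 km.

5.25 km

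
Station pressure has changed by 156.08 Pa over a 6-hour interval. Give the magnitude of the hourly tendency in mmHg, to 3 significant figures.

0.195 mmHg per hour

156.08 Pa / 6 h × 0.00750062 mmHg/Pa = 0.195 mmHg/h.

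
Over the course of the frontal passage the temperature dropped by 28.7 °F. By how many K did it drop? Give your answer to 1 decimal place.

Converting a difference, only the 9/5 scale factor applies: ΔK = 28.7 × 0.5556 = 15.9 K.

15.9 K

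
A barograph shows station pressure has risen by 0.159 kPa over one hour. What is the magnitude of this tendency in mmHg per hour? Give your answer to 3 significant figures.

1.19 mmHg per hour

0.159 kPa / 1 h × 7.50062 mmHg/kPa = 1.19 mmHg/h.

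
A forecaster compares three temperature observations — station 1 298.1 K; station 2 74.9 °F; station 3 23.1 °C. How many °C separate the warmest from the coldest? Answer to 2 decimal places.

station 1: 298.1 K = 24.950 °C.
station 2: 74.9 °F = 23.833 °C.
Spread: 24.950 − 23.100 = 1.850 °C.

1.85 °C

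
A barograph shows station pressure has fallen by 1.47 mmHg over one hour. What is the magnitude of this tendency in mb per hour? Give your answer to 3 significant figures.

1.47 mmHg / 1 h × 1.33322 mb/mmHg = 1.96 mb/h.

1.96 mb per hour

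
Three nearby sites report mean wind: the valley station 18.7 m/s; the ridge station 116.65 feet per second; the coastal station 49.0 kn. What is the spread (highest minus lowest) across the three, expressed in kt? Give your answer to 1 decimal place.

32.8 kt

the valley station: 18.7 m/s = 36.350 kt.
the ridge station: 116.65 ft/s = 69.113 kt.
Spread: 69.113 − 36.350 = 32.8 kt.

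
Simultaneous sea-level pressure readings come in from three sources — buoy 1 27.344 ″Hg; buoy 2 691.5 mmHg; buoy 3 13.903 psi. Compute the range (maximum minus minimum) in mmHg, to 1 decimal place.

27.5 mmHg

buoy 1: 27.344 inHg = 694.538 mmHg.
buoy 3: 13.903 psi = 718.993 mmHg.
Spread: 718.993 − 691.500 = 27.5 mmHg.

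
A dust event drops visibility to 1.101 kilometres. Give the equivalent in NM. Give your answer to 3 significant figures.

1 km = 0.539957 nmi, so 1.101 × 0.539957 = 0.594 nmi.

0.594 nmi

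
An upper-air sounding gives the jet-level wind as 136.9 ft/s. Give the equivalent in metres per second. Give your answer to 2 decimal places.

41.73 m/s

1 ft/s = 0.3048 m/s, so 136.9 × 0.3048 = 41.73 m/s.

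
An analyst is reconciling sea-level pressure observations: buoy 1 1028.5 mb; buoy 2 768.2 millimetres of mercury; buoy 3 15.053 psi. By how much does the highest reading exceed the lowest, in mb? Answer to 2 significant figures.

14 mb

buoy 2: 768.2 mmHg = 1024.18 mb.
buoy 3: 15.053 psi = 1037.87 mb.
Spread: 1037.87 − 1024.18 = 14 mb.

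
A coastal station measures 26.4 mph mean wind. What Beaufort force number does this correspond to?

Beaufort force 6

26.4 mph = 11.8 m/s, which is Beaufort 6 (strong breeze, 10.8–13.8 m/s).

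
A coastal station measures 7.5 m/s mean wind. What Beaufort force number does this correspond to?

Beaufort force 4

7.5 m/s lies in the Beaufort 4 band (moderate breeze, 5.5–7.9 m/s).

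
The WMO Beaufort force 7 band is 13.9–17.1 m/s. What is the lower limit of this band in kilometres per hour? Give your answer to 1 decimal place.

50.0 km/h

13.9–17.1 m/s × 3.6 = 50.0–61.6 km/h.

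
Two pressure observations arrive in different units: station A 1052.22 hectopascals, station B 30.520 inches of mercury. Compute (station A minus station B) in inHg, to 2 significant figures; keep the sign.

station A: 1052.22 hPa = 31.0720 inHg.
Difference: 31.0720 − 30.5200 = 0.55 inHg.

0.55 inHg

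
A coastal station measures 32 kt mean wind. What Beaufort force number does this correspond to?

Beaufort force 7

32 kt lies in the Beaufort 7 band (near gale, 28–33 kt).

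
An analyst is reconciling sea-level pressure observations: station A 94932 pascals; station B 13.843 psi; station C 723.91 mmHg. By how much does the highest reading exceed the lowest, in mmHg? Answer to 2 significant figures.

station A: 94932 Pa = 712.05 mmHg.
station B: 13.843 psi = 715.89 mmHg.
Spread: 723.91 − 712.05 = 12 mmHg.

12 mmHg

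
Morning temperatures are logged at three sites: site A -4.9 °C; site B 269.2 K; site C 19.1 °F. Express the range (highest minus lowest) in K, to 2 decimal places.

3.22 K

site B: 269.2 K = -3.950 °C.
site C: 19.1 °F = -7.167 °C.
Spread: (-3.950) − (-7.167) = 3.217 °C.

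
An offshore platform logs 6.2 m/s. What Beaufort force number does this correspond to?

6.2 m/s lies in the Beaufort 4 band (moderate breeze, 5.5–7.9 m/s).

Beaufort force 4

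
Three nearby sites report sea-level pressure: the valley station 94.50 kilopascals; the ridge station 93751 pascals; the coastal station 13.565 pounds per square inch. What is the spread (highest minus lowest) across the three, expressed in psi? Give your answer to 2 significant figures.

0.14 psi

the valley station: 94.50 kPa = 13.7061 psi.
the ridge station: 93751 Pa = 13.5974 psi.
Spread: 13.7061 − 13.5650 = 0.14 psi.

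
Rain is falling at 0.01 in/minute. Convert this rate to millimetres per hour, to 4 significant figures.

0.01 in/minute × 25.4 mm/in × 60 minute/hour = 15.24 mm/hour.

15.24 mm/hour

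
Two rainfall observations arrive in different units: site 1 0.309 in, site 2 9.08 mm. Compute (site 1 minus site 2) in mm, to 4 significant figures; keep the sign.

-1.231 mm

site 1: 0.309 in = 7.84860 mm.
Difference: 7.84860 − 9.08000 = -1.231 mm.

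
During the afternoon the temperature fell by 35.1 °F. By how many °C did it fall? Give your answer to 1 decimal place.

A change of 1 °C equals a change of 1.8 °F: Δ°C = 35.1 × 0.5556 = 19.5 °C.

19.5 °C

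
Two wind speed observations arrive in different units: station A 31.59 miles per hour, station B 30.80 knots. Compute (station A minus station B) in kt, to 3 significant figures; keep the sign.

station A: 31.59 mph = 27.4510 kt.
Difference: 27.4510 − 30.8000 = -3.35 kt.

-3.35 kt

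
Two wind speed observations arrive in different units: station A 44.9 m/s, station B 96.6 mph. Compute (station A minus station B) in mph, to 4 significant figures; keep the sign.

station A: 44.9 m/s = 100.43844 mph.
Difference: 100.43844 − 96.60000 = 3.838 mph.

3.838 mph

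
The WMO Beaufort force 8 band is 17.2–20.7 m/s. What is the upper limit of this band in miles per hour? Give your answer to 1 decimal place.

46.3 mph

17.2–20.7 m/s × 2.237 = 38.5–46.3 mph.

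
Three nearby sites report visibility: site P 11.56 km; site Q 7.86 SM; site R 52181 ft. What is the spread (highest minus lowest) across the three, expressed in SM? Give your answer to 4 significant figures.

2.700 SM

site P: 11.56 km = 7.18305 SM.
site R: 52181 ft = 9.88277 SM.
Spread: 9.88277 − 7.18305 = 2.700 SM.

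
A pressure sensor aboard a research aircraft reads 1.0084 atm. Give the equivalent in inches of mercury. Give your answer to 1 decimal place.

1 atm = 29.9213 inHg, so 1.0084 × 29.9213 = 30.2 inHg.

30.2 inHg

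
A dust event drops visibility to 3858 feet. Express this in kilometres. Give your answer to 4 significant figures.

1 ft = 0.0003048 km, so 3858 × 0.0003048 = 1.176 km.

1.176 km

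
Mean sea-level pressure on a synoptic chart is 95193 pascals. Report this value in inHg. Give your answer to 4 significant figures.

1 Pa = 0.0002953 inHg, so 95193 × 0.0002953 = 28.11 inHg.

28.11 inHg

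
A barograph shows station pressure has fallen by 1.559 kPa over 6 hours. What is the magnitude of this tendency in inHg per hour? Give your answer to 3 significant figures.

1.559 kPa / 6 h × 0.2953 inHg/kPa = 0.0767 inHg/h.

0.0767 inHg per hour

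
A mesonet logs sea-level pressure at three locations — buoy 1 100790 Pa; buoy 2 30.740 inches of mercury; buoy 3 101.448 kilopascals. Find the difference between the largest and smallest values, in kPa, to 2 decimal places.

3.31 kPa

buoy 1: 100790 Pa = 100.7900 kPa.
buoy 2: 30.740 inHg = 104.0976 kPa.
Spread: 104.0976 − 100.7900 = 3.31 kPa.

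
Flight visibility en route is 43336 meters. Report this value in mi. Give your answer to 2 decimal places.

1 m = 0.000621371 SM, so 43336 × 0.000621371 = 26.93 SM.

26.93 SM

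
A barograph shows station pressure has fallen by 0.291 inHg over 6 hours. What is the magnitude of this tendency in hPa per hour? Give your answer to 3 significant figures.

1.64 hPa per hour

0.291 inHg / 6 h × 33.8639 hPa/inHg = 1.64 hPa/h.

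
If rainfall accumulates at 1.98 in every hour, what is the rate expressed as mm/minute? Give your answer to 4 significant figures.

1.98 in/hour × 25.4 mm/in × 0.0166667 hour/minute = 0.8382 mm/minute.

0.8382 mm/minute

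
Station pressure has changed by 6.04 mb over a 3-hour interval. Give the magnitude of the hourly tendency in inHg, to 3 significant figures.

0.0595 inHg per hour

6.04 mb / 3 h × 0.02953 inHg/mb = 0.0595 inHg/h.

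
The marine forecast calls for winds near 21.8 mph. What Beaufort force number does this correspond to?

21.8 mph = 9.7 m/s, which is Beaufort 5 (fresh breeze, 8.0–10.7 m/s).

Beaufort force 5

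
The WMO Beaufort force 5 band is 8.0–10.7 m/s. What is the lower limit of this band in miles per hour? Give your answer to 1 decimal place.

17.9 mph

8.0–10.7 m/s × 2.237 = 17.9–23.9 mph.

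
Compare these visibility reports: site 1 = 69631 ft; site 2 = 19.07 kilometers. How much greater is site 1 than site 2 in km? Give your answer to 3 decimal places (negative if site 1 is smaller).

site 1: 69631 ft = 21.22353 km.
Difference: 21.22353 − 19.07000 = 2.154 km.

2.154 km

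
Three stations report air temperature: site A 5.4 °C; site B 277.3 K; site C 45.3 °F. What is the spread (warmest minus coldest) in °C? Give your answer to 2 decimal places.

3.24 °C

site B: 277.3 K = 4.150 °C.
site C: 45.3 °F = 7.389 °C.
Spread: 7.389 − 4.150 = 3.239 °C.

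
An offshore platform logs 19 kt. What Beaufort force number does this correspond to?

19 kt lies in the Beaufort 5 band (fresh breeze, 17–21 kt).

Beaufort force 5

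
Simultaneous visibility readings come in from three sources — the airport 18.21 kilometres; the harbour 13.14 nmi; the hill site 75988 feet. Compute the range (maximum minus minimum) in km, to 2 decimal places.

6.13 km

the harbour: 13.14 nmi = 24.3353 km.
the hill site: 75988 ft = 23.1611 km.
Spread: 24.3353 − 18.2100 = 6.13 km.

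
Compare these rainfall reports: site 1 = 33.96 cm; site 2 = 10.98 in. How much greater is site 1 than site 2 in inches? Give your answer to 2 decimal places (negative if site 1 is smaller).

2.39 in

site 1: 33.96 cm = 13.3701 in.
Difference: 13.3701 − 10.9800 = 2.39 in.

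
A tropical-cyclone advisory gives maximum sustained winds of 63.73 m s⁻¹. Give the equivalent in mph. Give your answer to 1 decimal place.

1 m/s = 2.23694 mph, so 63.73 × 2.23694 = 142.6 mph.

142.6 mph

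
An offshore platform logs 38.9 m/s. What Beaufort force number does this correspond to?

Beaufort force 12

38.9 m/s lies in the Beaufort 12 band (hurricane force, ≥32.7 m/s).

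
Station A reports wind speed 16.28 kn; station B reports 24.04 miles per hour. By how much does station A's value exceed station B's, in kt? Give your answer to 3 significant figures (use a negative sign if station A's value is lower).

-4.61 kt

station B: 24.04 mph = 20.8902 kt.
Difference: 16.2800 − 20.8902 = -4.61 kt.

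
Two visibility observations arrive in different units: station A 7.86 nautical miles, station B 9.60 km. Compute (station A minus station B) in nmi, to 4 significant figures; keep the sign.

2.676 nmi

station B: 9.60 km = 5.18359 nmi.
Difference: 7.86000 − 5.18359 = 2.676 nmi.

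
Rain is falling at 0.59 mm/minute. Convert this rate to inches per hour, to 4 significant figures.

0.59 mm/minute × 0.0393701 in/mm × 60 minute/hour = 1.394 in/hour.

1.394 in/hour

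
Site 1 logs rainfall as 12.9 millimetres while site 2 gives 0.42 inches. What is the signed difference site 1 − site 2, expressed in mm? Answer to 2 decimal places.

site 2: 0.42 in = 10.6680 mm.
Difference: 12.9000 − 10.6680 = 2.23 mm.

2.23 mm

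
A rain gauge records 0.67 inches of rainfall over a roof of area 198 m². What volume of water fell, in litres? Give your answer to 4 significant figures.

Depth: 0.67 in × 25.4 = 17.018 mm.
1 mm over 1 m² is 1 L, so volume = 17.018 × 198 = 3369.564 L ≈ 3370 L.

3370 litres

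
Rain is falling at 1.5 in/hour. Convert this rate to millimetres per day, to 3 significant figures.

1.5 in/hour × 25.4 mm/in × 24 hour/day = 914 mm/day.

914 mm/day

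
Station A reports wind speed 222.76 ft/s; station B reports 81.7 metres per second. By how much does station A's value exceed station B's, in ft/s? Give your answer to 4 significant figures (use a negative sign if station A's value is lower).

station B: 81.7 m/s = 268.0446 ft/s.
Difference: 222.7600 − 268.0446 = -45.28 ft/s.

-45.28 ft/s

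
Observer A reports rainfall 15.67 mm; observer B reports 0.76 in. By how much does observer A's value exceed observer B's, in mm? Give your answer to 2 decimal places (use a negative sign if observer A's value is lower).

observer B: 0.76 in = 19.3040 mm.
Difference: 15.6700 − 19.3040 = -3.63 mm.

-3.63 mm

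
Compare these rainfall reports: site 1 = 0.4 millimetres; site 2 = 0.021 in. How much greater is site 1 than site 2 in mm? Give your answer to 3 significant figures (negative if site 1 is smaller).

site 2: 0.021 in = 0.53340 mm.
Difference: 0.40000 − 0.53340 = -0.133 mm.

-0.133 mm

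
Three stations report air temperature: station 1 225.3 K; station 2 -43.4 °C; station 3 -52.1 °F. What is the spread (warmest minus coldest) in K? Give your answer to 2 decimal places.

4.45 K

station 1: 225.3 K = -47.850 °C.
station 3: -52.1 °F = -46.722 °C.
Spread: (-43.400) − (-47.850) = 4.450 °C.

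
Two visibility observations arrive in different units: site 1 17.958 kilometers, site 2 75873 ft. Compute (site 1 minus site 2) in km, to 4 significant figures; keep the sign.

-5.168 km

site 2: 75873 ft = 23.12609 km.
Difference: 17.95800 − 23.12609 = -5.168 km.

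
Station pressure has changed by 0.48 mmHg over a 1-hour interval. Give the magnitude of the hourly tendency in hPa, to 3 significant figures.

0.48 mmHg / 1 h × 1.33322 hPa/mmHg = 0.640 hPa/h.

0.640 hPa per hour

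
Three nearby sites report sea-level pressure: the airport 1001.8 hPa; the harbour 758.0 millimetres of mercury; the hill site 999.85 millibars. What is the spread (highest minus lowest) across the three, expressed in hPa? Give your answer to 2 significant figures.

11 hPa

the harbour: 758.0 mmHg = 1010.58 hPa.
the hill site: 999.85 mb = 999.85 hPa.
Spread: 1010.58 − 999.85 = 11 hPa.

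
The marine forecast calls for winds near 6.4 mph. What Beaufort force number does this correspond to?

Beaufort force 2

6.4 mph = 2.9 m/s, which is Beaufort 2 (light breeze, 1.6–3.3 m/s).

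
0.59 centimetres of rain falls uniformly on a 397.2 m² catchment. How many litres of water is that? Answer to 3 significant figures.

Depth: 0.59 cm × 10 = 5.9 mm.
1 mm over 1 m² is 1 L, so volume = 5.9 × 397.2 = 2343.48 L ≈ 2340 L.

2340 litres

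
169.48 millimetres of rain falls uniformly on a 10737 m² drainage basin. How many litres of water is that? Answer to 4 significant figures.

1820000 litres

1 mm over 1 m² is 1 L, so volume = 169.48 × 10737 = 1819706.8 L ≈ 1820000 L.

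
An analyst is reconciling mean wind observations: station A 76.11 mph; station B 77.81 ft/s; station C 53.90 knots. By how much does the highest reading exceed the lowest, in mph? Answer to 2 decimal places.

station B: 77.81 ft/s = 53.0523 mph.
station C: 53.90 kt = 62.0270 mph.
Spread: 76.1100 − 53.0523 = 23.06 mph.

23.06 mph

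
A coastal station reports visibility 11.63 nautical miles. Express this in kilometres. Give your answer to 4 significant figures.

21.54 km

1 nmi = 1.852 km, so 11.63 × 1.852 = 21.54 km.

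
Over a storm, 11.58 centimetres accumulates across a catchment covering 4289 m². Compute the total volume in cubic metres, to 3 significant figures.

Depth: 11.58 cm × 10 = 115.8 mm.
1 mm over 1 m² is 1 L, so volume = 115.8 × 4289 = 496666.2 L = 497 m³.

497 cubic metres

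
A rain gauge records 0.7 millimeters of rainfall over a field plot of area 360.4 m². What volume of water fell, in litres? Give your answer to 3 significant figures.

1 mm over 1 m² is 1 L, so volume = 0.7 × 360.4 = 252.28 L ≈ 252 L.

252 litres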